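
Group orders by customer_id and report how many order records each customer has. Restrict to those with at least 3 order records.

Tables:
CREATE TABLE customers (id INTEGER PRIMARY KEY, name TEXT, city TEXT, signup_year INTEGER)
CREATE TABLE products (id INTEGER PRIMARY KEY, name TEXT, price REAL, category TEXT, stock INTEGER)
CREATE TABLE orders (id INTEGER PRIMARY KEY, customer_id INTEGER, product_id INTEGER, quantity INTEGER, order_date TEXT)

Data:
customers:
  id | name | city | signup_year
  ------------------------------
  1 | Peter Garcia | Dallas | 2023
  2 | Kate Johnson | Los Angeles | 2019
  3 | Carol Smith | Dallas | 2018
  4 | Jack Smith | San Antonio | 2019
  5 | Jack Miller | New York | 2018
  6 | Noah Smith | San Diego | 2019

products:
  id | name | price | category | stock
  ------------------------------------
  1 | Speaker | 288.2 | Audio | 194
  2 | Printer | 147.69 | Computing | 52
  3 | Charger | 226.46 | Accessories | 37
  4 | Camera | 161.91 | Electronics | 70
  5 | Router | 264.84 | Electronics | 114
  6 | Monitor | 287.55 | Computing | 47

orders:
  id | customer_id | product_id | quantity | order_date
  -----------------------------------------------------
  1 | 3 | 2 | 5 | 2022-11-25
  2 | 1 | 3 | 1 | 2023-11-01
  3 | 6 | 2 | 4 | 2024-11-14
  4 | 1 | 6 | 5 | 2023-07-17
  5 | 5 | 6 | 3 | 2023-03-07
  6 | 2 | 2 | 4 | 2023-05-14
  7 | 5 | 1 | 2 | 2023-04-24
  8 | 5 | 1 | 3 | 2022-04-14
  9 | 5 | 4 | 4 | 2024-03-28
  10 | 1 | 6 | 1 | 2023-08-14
SELECT customer_id, COUNT(*) AS order_count FROM orders GROUP BY customer_id HAVING COUNT(*) >= 3

Execution result:
customer_id | order_count
1 | 3
5 | 4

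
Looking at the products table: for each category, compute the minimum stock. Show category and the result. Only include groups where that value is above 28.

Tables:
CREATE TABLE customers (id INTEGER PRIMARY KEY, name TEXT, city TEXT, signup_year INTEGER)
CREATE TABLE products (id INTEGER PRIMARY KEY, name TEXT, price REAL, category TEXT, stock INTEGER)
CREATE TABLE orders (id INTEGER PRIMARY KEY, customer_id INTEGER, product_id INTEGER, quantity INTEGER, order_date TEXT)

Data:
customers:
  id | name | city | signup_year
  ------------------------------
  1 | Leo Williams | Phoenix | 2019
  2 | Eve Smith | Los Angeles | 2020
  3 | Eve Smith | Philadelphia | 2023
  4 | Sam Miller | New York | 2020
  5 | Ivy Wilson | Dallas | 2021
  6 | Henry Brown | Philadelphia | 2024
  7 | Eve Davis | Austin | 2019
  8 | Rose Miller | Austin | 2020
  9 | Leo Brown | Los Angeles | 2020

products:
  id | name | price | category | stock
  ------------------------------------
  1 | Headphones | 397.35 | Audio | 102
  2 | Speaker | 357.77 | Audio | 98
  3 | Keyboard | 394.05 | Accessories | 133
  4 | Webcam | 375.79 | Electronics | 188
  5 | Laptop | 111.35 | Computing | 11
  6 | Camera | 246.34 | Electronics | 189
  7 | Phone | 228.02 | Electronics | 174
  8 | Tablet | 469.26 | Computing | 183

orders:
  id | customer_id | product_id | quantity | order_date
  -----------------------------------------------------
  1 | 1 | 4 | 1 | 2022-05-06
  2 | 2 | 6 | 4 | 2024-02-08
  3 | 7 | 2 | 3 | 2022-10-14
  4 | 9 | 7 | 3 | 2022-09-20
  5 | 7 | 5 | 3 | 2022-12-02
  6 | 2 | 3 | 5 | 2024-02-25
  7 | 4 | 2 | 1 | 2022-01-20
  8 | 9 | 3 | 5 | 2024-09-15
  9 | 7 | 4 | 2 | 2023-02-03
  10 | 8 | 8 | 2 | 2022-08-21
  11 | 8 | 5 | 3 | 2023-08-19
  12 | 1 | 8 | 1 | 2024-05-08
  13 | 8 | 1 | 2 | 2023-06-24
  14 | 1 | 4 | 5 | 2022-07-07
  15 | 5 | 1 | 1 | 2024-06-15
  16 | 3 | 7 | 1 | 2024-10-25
SELECT category, MIN(stock) AS min_stock FROM products GROUP BY category HAVING MIN(stock) > 28

Execution result:
category | min_stock
Accessories | 133
Audio | 98
Electronics | 174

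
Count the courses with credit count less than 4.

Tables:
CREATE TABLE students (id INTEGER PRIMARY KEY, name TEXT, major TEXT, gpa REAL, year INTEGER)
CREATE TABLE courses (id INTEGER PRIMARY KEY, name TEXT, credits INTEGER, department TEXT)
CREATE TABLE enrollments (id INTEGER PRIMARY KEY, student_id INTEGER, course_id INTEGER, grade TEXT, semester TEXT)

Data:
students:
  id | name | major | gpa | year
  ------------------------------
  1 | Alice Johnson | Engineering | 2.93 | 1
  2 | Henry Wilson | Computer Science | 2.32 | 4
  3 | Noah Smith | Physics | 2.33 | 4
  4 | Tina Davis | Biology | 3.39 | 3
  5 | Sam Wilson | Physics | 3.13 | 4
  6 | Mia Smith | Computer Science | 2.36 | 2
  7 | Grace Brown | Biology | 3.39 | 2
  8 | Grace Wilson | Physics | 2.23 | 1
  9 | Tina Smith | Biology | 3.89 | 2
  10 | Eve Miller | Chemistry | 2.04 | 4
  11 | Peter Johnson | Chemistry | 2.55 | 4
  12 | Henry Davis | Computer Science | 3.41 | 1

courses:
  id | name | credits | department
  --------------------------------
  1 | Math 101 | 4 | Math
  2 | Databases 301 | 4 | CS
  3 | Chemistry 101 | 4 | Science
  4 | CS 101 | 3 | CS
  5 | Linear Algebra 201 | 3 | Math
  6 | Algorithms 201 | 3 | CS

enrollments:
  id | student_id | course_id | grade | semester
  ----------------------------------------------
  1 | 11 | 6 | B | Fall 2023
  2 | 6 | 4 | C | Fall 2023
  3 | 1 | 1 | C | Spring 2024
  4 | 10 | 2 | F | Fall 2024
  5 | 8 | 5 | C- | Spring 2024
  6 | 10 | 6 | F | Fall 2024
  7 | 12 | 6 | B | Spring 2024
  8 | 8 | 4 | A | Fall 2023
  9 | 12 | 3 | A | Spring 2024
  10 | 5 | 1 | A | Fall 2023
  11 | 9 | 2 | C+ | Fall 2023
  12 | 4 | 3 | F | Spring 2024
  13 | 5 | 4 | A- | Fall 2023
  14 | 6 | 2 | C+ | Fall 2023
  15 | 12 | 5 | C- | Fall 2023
SELECT COUNT(*) FROM courses WHERE credits < 4

Execution result:
3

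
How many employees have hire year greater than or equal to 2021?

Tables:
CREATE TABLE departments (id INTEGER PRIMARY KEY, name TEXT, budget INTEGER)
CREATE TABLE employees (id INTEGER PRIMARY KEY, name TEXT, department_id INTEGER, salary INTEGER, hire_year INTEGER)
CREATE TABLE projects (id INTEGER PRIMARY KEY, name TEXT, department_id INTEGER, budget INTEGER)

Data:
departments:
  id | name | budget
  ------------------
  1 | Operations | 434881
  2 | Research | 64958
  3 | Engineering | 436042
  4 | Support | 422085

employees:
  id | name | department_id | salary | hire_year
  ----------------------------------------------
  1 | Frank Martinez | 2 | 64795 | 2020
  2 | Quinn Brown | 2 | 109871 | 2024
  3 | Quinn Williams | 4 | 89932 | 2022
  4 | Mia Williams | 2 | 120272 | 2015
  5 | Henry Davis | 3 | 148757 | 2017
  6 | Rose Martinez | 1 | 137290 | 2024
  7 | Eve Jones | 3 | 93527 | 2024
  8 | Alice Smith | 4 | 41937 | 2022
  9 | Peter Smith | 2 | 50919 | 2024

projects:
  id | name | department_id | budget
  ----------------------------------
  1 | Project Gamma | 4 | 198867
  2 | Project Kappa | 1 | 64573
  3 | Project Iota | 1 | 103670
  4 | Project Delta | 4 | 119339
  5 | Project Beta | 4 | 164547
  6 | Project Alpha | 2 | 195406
SELECT COUNT(*) FROM employees WHERE hire_year >= 2021

Execution result:
6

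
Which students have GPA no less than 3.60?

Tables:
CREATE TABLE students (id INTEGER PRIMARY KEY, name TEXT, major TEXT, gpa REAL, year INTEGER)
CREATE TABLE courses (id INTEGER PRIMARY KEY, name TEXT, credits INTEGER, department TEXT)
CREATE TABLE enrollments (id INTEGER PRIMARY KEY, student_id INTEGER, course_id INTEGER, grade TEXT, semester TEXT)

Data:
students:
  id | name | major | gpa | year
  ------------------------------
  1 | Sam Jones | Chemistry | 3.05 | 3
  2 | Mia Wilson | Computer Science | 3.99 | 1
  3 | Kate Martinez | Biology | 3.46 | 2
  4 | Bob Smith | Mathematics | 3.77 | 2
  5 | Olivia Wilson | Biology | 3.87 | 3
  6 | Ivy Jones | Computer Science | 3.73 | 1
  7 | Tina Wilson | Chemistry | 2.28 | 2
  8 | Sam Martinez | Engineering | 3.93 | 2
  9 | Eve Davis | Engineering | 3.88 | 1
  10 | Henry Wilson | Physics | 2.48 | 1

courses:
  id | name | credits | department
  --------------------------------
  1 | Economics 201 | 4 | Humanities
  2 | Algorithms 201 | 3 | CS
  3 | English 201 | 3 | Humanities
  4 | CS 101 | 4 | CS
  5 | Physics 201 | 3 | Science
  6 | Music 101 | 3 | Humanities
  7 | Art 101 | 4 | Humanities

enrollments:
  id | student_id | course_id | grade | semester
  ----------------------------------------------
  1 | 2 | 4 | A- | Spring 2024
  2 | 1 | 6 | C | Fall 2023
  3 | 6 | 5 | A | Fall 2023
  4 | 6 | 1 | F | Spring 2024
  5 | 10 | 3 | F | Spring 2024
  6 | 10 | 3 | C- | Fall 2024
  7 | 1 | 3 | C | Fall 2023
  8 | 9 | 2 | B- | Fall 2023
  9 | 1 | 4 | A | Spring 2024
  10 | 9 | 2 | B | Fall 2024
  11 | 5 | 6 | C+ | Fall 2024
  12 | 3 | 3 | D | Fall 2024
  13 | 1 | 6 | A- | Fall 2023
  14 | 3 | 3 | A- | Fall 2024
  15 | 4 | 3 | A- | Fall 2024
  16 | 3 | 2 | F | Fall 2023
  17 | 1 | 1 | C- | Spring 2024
SELECT name, gpa FROM students WHERE gpa >= 3.6

Execution result:
name | gpa
Mia Wilson | 3.99
Bob Smith | 3.77
Olivia Wilson | 3.87
Ivy Jones | 3.73
Sam Martinez | 3.93
Eve Davis | 3.88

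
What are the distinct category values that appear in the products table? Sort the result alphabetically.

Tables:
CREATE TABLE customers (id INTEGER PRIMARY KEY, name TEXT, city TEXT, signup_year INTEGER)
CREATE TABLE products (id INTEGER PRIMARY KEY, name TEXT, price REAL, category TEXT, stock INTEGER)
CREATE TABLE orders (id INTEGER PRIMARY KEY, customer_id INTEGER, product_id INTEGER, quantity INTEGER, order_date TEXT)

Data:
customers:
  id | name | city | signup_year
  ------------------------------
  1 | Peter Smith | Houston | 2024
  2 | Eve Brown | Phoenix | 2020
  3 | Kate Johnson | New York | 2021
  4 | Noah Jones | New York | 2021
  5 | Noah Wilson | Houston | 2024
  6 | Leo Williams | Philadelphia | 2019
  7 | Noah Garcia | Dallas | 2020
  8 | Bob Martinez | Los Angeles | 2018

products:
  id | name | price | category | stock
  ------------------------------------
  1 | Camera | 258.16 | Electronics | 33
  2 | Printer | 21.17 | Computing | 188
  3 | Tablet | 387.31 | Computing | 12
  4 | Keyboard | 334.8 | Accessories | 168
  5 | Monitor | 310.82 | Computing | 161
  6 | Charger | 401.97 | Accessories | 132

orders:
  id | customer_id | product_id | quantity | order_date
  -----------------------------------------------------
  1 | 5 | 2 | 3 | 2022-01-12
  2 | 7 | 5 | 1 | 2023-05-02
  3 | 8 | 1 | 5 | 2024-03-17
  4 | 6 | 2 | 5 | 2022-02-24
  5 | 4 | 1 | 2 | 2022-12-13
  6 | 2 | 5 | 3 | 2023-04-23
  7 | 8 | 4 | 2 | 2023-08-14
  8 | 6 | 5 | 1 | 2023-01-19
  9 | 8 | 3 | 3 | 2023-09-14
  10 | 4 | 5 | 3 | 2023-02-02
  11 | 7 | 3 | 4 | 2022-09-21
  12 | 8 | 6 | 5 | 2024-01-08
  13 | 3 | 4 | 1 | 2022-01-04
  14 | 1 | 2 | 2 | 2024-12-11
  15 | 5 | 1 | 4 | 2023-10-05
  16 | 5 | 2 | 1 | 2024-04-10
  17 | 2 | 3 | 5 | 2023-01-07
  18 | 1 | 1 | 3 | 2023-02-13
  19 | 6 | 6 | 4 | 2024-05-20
SELECT DISTINCT category FROM products ORDER BY category

Execution result:
category
Accessories
Computing
Electronics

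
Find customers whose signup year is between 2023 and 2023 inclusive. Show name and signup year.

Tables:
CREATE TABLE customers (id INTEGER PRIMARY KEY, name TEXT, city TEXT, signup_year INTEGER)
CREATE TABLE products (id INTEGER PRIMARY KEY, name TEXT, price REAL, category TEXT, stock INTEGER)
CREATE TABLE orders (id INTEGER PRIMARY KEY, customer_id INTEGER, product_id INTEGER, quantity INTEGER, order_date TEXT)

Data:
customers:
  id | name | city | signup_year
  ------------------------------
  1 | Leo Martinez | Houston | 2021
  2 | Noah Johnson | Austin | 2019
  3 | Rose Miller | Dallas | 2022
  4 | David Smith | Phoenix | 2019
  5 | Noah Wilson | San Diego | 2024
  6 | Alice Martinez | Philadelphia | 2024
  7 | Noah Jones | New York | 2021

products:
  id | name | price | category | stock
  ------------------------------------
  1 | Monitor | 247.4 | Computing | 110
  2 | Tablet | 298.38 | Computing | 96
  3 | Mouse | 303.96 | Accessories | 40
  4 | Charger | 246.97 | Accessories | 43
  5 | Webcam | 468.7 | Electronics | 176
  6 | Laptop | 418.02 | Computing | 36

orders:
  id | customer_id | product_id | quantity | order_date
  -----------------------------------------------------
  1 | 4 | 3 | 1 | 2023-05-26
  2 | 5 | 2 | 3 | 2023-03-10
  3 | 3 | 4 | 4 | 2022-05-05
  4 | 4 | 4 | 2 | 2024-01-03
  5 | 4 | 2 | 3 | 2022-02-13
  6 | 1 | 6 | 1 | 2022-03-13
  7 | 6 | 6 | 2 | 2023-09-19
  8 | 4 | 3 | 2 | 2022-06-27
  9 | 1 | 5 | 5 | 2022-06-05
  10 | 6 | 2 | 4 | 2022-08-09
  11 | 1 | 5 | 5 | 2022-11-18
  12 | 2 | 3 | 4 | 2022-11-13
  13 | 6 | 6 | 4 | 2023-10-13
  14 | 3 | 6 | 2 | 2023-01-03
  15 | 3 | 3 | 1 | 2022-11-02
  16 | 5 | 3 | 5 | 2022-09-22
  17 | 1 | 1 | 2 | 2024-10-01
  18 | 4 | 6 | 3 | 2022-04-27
SELECT name, signup_year FROM customers WHERE signup_year BETWEEN 2023 AND 2023

Execution result:
(no rows)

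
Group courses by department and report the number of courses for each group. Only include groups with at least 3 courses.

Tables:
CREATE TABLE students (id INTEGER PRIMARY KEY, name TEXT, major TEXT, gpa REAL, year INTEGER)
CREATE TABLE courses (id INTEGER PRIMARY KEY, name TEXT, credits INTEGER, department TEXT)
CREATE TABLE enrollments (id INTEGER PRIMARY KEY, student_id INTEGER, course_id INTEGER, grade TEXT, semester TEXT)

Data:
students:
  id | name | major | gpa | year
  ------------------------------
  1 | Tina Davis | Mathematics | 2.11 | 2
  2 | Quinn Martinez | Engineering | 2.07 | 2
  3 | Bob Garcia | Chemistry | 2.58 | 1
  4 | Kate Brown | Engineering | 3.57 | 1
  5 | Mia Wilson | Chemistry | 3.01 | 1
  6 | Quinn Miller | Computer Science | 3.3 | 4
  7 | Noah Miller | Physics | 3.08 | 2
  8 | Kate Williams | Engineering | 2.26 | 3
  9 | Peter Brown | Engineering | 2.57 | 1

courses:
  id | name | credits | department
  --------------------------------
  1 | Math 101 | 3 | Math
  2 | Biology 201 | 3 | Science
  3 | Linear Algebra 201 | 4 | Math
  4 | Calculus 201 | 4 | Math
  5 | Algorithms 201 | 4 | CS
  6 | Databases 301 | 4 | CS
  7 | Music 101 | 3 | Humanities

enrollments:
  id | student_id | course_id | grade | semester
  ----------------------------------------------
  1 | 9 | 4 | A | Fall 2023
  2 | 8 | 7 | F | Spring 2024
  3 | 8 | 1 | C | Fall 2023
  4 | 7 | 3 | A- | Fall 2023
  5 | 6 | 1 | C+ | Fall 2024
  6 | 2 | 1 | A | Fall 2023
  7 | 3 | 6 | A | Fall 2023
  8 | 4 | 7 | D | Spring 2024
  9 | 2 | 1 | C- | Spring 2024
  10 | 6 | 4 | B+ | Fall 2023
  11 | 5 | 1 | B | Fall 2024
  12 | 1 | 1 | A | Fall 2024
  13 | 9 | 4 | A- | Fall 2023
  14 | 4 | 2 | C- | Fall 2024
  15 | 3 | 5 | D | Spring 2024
SELECT department, COUNT(*) AS n FROM courses GROUP BY department HAVING COUNT(*) >= 3

Execution result:
department | n
Math | 3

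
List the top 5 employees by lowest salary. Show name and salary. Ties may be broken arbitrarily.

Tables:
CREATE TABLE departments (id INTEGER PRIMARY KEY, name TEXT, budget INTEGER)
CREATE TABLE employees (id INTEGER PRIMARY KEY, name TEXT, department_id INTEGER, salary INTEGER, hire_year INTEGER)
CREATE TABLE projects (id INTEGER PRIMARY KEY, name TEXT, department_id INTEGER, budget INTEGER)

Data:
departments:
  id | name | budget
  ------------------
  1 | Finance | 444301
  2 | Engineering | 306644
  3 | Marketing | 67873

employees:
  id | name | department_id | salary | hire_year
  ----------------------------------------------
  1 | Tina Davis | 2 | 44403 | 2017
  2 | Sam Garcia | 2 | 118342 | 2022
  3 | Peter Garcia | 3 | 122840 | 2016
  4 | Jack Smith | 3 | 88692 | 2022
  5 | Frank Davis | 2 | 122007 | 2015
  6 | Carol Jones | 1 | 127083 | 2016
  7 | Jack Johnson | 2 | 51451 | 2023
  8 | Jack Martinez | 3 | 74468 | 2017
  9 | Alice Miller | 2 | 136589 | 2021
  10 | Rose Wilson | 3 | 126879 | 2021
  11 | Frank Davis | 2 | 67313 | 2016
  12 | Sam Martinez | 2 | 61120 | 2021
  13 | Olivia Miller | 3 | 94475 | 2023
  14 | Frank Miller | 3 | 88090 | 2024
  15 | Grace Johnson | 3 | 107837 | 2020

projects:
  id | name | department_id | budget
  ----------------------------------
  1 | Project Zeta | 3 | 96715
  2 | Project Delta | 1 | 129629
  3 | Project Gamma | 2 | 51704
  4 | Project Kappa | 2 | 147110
SELECT name, salary FROM employees ORDER BY salary ASC LIMIT 5

Execution result:
name | salary
Tina Davis | 44403
Jack Johnson | 51451
Sam Martinez | 61120
Frank Davis | 67313
Jack Martinez | 74468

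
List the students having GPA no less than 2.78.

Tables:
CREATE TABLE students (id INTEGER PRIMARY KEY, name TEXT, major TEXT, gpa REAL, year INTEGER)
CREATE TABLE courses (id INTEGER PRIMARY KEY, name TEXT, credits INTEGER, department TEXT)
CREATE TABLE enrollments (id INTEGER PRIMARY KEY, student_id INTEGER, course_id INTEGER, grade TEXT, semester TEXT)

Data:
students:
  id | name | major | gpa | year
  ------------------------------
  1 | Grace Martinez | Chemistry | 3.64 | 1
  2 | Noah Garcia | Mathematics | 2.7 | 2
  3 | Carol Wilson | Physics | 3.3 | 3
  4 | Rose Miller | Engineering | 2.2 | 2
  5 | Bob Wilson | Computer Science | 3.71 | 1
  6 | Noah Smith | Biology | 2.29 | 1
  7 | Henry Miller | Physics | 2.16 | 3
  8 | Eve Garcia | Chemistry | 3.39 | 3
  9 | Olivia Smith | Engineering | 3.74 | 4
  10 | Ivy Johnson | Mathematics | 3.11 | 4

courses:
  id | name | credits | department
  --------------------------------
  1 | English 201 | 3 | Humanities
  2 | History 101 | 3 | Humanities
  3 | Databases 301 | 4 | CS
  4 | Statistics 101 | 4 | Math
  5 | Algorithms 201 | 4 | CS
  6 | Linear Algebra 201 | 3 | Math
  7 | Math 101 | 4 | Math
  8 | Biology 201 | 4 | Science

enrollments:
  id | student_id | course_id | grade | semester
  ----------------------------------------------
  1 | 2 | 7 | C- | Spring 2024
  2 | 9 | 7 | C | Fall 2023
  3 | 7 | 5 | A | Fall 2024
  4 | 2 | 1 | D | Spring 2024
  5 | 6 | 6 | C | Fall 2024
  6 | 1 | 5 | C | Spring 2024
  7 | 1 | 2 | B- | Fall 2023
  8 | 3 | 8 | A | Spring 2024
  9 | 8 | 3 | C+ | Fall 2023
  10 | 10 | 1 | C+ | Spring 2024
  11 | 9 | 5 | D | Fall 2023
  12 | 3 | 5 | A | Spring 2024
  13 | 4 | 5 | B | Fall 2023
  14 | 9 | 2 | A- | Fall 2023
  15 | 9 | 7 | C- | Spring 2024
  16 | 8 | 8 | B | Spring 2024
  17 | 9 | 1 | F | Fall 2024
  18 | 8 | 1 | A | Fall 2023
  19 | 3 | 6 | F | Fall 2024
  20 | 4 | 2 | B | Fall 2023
SELECT name, gpa FROM students WHERE gpa >= 2.78

Execution result:
name | gpa
Grace Martinez | 3.64
Carol Wilson | 3.30
Bob Wilson | 3.71
Eve Garcia | 3.39
Olivia Smith | 3.74
Ivy Johnson | 3.11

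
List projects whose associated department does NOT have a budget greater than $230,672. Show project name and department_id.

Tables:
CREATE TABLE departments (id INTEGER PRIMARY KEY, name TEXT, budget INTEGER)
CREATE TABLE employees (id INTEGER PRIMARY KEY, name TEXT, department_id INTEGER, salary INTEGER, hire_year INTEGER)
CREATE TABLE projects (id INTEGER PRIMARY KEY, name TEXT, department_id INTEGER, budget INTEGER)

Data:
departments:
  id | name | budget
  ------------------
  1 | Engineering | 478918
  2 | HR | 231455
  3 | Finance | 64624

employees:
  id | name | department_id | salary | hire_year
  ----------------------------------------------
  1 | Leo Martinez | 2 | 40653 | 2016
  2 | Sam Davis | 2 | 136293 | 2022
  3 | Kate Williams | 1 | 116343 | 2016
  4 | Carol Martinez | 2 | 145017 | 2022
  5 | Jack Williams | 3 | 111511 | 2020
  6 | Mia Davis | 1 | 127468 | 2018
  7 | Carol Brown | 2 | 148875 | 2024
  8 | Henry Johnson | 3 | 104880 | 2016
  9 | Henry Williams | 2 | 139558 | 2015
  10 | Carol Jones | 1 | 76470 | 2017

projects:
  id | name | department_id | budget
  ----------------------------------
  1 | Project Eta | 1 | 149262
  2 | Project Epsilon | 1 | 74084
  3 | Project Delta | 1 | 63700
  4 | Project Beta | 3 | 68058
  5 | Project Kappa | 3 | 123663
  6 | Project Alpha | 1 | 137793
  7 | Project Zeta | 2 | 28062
SELECT name, department_id FROM projects WHERE department_id NOT IN (SELECT id FROM departments WHERE budget > 230672)

Execution result:
name | department_id
Project Beta | 3
Project Kappa | 3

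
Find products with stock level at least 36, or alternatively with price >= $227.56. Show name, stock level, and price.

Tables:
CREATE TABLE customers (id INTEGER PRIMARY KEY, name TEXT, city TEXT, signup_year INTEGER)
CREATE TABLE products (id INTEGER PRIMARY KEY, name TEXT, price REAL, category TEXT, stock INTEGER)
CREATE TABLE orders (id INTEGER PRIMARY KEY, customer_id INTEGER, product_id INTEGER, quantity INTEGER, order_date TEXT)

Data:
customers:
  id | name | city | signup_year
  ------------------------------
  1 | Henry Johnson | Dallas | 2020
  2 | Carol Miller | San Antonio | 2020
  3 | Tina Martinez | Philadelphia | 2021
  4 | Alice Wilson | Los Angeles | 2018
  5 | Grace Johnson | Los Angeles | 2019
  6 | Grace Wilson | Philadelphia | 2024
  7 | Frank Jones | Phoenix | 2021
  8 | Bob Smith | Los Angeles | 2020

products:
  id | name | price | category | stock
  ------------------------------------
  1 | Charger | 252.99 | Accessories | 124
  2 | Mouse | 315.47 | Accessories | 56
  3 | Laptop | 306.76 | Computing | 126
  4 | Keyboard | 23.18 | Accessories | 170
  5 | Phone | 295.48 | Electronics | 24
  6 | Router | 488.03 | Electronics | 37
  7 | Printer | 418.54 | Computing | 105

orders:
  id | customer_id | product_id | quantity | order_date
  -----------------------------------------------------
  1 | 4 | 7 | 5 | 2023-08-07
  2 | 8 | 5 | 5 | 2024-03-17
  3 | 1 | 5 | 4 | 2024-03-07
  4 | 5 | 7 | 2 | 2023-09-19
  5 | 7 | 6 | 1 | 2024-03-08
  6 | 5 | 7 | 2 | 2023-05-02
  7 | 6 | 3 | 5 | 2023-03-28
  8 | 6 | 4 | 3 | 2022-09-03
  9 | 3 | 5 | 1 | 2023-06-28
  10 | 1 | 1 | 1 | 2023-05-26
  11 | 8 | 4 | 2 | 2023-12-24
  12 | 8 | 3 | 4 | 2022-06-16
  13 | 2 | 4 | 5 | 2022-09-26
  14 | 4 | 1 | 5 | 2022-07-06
SELECT name, stock, price FROM products WHERE stock >= 36 OR price >= 227.56

Execution result:
name | stock | price
Charger | 124 | 252.99
Mouse | 56 | 315.47
Laptop | 126 | 306.76
Keyboard | 170 | 23.18
Phone | 24 | 295.48
Router | 37 | 488.03
Printer | 105 | 418.54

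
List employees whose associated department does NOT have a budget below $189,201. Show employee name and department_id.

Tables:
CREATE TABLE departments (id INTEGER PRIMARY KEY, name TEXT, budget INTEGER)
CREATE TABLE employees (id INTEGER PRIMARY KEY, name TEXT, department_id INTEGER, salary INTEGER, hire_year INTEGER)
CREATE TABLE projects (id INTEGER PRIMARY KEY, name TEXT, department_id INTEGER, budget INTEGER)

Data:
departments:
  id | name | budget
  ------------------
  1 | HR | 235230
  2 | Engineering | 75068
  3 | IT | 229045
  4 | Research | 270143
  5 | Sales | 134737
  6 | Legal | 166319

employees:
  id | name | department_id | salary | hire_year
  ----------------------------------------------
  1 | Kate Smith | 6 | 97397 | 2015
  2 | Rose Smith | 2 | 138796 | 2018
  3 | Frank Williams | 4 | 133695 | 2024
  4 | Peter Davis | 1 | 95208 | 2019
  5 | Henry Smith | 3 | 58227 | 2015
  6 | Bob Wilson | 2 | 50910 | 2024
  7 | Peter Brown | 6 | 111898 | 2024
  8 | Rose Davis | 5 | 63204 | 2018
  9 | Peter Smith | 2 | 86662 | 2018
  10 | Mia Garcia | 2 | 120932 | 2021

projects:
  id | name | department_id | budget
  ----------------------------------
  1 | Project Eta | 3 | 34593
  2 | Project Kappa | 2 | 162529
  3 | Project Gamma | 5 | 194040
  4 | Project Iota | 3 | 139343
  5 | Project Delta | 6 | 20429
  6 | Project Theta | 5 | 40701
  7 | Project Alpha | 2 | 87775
SELECT name, department_id FROM employees WHERE department_id NOT IN (SELECT id FROM departments WHERE budget < 189201)

Execution result:
name | department_id
Frank Williams | 4
Peter Davis | 1
Henry Smith | 3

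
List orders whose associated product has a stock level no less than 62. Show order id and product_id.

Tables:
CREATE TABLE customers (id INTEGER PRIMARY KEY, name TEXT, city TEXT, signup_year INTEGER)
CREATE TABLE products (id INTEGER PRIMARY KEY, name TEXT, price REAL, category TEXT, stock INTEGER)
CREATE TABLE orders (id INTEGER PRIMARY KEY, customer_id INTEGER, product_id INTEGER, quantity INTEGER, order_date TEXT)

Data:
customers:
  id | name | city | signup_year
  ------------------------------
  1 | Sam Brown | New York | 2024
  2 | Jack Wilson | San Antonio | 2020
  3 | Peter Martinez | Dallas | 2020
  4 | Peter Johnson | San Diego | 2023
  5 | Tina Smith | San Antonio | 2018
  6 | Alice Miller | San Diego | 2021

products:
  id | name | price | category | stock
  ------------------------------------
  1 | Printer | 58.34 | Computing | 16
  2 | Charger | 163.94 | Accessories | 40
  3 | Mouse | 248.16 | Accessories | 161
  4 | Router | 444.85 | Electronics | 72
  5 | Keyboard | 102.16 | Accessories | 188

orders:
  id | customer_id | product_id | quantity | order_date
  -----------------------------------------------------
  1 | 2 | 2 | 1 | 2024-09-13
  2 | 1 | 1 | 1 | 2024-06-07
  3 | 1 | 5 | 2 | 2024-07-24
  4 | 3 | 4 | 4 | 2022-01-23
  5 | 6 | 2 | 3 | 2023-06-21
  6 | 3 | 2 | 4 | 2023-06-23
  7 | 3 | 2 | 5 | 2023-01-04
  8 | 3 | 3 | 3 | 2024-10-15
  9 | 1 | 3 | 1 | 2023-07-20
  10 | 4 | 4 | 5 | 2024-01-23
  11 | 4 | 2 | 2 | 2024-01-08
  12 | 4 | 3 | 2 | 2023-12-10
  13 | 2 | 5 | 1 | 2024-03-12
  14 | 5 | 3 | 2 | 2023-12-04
SELECT id, product_id FROM orders WHERE product_id IN (SELECT id FROM products WHERE stock >= 62)

Execution result:
id | product_id
3 | 5
4 | 4
8 | 3
9 | 3
10 | 4
12 | 3
13 | 5
14 | 3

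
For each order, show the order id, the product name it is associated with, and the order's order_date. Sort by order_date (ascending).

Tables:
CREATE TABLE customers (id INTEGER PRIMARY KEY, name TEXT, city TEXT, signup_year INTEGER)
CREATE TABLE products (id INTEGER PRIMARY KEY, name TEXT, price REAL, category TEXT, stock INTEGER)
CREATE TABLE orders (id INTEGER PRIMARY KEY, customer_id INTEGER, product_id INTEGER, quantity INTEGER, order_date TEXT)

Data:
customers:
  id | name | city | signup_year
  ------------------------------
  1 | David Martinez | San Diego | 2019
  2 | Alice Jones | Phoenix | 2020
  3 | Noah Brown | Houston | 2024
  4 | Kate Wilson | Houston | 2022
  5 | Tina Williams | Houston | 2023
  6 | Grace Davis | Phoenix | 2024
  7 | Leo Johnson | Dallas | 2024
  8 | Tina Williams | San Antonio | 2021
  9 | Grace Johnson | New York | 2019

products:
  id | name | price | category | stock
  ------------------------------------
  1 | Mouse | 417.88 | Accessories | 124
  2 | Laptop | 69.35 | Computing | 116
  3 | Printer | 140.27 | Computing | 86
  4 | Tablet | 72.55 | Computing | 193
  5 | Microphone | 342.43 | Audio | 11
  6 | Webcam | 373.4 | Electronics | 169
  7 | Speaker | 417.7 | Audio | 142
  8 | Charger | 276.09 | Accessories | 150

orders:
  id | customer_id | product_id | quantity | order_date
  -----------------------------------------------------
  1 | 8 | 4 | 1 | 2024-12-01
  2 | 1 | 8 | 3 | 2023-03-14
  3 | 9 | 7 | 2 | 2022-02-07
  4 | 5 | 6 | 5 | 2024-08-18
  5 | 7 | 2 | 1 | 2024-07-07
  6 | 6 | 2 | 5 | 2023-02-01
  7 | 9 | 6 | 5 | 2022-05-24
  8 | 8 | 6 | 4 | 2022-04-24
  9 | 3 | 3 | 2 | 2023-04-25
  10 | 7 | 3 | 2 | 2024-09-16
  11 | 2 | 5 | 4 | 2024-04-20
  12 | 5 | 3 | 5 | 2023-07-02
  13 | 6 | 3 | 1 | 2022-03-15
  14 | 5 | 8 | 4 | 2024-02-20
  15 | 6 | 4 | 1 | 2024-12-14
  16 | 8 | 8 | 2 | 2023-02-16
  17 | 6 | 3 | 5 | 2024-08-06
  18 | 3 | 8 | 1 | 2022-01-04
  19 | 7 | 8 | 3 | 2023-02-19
SELECT c.id, p.name AS product, c.order_date FROM orders c JOIN products p ON c.product_id = p.id ORDER BY c.order_date ASC

Execution result:
id | product | order_date
18 | Charger | 2022-01-04
3 | Speaker | 2022-02-07
13 | Printer | 2022-03-15
8 | Webcam | 2022-04-24
7 | Webcam | 2022-05-24
6 | Laptop | 2023-02-01
16 | Charger | 2023-02-16
19 | Charger | 2023-02-19
2 | Charger | 2023-03-14
9 | Printer | 2023-04-25
12 | Printer | 2023-07-02
14 | Charger | 2024-02-20
11 | Microphone | 2024-04-20
5 | Laptop | 2024-07-07
17 | Printer | 2024-08-06
4 | Webcam | 2024-08-18
10 | Printer | 2024-09-16
1 | Tablet | 2024-12-01
15 | Tablet | 2024-12-14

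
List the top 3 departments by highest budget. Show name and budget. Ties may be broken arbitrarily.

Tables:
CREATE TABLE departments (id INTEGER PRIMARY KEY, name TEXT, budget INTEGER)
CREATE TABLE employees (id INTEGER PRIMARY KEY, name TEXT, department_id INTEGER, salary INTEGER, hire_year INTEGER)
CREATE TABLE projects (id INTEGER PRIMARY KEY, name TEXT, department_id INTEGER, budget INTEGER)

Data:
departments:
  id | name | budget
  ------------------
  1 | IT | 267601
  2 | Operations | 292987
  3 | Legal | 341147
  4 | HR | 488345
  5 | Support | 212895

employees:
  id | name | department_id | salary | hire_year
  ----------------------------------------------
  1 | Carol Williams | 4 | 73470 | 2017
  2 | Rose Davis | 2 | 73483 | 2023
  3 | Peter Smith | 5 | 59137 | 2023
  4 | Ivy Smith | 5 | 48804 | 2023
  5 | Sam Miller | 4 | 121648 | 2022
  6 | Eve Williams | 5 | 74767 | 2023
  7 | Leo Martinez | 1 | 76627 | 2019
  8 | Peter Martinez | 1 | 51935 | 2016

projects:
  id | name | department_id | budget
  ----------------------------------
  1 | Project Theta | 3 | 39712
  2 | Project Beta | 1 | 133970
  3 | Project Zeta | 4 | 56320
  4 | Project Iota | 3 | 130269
SELECT name, budget FROM departments ORDER BY budget DESC LIMIT 3

Execution result:
name | budget
HR | 488345
Legal | 341147
Operations | 292987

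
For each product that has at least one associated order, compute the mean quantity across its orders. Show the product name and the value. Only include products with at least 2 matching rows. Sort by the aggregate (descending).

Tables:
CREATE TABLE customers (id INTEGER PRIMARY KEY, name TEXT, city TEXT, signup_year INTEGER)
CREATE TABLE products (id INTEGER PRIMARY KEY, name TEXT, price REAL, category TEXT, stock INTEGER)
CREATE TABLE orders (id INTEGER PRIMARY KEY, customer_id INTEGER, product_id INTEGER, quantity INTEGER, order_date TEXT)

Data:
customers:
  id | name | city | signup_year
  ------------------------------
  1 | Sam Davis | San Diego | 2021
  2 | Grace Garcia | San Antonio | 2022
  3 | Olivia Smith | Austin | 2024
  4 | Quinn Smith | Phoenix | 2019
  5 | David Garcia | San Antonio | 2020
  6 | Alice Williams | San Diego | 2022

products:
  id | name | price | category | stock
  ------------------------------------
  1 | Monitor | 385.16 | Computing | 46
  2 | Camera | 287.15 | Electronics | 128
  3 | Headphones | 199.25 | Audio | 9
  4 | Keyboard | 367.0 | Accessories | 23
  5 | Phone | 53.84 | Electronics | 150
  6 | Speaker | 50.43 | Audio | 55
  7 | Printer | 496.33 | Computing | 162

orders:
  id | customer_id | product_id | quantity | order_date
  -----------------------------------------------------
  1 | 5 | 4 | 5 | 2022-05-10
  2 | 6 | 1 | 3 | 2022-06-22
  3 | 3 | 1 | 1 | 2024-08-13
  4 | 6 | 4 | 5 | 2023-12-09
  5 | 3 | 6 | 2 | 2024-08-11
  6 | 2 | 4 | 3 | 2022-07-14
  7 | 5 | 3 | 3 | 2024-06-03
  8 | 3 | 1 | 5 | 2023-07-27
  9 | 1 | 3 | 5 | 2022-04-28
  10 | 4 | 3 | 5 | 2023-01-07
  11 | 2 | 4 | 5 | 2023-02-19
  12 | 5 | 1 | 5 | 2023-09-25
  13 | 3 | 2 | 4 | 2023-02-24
SELECT p.name, AVG(c.quantity) AS avg_quantity FROM orders c JOIN products p ON c.product_id = p.id GROUP BY p.id, p.name HAVING COUNT(*) >= 2 ORDER BY avg_quantity DESC

Execution result:
name | avg_quantity
Keyboard | 4.50
Headphones | 4.33
Monitor | 3.50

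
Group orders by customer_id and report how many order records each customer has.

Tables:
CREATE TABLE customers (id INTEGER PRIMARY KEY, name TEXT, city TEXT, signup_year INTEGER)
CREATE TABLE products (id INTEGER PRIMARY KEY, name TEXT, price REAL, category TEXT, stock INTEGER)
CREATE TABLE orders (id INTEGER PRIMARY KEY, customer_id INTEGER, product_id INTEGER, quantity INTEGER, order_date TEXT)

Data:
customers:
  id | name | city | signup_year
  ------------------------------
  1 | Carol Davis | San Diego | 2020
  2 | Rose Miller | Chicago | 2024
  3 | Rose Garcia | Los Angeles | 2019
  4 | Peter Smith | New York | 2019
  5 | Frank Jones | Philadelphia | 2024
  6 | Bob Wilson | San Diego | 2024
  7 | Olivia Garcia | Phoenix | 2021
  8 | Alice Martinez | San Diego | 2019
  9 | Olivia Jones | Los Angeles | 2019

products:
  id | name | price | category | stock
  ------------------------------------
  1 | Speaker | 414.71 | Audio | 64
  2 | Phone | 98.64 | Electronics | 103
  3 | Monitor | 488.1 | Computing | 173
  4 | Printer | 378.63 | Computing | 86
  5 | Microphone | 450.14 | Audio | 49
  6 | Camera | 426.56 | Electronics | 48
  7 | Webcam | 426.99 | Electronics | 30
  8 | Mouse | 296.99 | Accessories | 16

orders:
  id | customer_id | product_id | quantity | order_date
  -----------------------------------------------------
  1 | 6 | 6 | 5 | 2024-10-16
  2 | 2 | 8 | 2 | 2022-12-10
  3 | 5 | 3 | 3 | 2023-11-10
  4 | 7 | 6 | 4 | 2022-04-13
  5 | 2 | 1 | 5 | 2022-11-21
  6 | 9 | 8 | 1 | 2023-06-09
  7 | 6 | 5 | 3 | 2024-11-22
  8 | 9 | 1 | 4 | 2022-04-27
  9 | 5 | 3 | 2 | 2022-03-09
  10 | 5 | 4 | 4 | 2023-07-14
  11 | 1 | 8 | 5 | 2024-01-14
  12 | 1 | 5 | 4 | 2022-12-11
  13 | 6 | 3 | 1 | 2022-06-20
SELECT customer_id, COUNT(*) AS order_count FROM orders GROUP BY customer_id

Execution result:
customer_id | order_count
1 | 2
2 | 2
5 | 3
6 | 3
7 | 1
9 | 2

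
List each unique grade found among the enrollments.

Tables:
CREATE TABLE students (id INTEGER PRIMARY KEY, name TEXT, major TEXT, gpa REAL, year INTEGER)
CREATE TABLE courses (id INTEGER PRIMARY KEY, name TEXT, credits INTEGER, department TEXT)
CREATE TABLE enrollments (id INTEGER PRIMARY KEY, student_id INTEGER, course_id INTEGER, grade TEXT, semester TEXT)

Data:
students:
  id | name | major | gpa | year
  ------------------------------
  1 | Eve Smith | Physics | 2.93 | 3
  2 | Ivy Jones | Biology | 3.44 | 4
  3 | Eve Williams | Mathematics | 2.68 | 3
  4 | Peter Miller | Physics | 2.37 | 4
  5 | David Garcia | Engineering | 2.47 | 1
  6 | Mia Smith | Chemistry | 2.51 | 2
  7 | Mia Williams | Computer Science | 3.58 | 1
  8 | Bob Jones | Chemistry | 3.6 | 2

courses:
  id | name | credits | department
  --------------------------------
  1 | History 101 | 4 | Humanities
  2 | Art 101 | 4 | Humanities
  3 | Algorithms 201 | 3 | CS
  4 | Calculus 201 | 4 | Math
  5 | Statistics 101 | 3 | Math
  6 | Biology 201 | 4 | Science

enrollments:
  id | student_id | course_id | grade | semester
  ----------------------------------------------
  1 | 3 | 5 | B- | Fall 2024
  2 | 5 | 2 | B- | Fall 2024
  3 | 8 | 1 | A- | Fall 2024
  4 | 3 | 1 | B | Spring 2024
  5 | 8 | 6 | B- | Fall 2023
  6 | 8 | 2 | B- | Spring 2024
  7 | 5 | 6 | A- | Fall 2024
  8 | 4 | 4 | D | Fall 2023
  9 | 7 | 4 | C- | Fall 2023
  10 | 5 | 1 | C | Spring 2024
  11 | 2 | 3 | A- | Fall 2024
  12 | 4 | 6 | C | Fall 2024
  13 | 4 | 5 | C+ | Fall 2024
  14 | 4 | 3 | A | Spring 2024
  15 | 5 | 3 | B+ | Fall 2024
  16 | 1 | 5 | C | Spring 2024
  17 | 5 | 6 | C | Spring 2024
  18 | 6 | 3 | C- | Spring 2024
SELECT DISTINCT grade FROM enrollments

Execution result:
grade
B-
A-
B
D
C-
C
C+
A
B+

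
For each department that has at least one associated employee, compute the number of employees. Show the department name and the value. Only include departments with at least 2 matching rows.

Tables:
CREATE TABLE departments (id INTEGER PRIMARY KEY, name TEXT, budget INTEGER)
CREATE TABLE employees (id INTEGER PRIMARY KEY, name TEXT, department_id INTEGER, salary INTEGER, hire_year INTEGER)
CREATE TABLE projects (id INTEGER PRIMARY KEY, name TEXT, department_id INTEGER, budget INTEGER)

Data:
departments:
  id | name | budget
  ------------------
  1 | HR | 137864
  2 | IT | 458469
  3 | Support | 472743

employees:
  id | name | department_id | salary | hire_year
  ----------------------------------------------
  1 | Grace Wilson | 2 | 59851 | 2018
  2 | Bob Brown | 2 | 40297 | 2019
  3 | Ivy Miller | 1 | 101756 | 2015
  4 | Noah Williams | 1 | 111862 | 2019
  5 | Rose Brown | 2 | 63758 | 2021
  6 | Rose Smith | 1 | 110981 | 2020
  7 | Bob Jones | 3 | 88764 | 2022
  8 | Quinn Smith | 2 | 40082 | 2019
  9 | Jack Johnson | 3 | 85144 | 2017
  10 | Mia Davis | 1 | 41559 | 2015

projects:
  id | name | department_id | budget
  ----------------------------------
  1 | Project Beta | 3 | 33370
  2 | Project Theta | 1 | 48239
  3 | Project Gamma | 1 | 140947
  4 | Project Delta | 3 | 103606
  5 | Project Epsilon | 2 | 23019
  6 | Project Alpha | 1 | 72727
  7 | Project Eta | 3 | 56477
SELECT p.name, COUNT(*) AS n FROM employees c JOIN departments p ON c.department_id = p.id GROUP BY p.id, p.name HAVING COUNT(*) >= 2

Execution result:
name | n
HR | 4
IT | 4
Support | 2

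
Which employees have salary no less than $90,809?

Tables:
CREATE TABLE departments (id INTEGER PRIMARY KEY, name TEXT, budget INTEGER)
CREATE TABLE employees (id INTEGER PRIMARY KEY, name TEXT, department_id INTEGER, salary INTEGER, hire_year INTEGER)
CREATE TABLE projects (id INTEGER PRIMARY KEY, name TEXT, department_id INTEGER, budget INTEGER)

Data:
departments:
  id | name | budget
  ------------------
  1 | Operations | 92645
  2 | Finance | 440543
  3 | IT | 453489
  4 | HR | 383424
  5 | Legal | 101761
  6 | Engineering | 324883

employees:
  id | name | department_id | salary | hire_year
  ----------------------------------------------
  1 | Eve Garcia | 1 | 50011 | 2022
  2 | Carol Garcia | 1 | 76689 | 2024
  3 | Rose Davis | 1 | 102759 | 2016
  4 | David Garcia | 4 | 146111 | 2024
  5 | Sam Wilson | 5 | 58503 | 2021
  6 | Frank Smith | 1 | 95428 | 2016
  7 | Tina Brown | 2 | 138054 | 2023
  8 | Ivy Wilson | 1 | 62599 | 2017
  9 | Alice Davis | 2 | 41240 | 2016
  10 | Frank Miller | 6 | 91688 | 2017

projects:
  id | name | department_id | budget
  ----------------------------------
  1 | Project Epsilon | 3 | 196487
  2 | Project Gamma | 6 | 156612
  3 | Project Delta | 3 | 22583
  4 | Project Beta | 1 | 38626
SELECT name, salary FROM employees WHERE salary >= 90809

Execution result:
name | salary
Rose Davis | 102759
David Garcia | 146111
Frank Smith | 95428
Tina Brown | 138054
Frank Miller | 91688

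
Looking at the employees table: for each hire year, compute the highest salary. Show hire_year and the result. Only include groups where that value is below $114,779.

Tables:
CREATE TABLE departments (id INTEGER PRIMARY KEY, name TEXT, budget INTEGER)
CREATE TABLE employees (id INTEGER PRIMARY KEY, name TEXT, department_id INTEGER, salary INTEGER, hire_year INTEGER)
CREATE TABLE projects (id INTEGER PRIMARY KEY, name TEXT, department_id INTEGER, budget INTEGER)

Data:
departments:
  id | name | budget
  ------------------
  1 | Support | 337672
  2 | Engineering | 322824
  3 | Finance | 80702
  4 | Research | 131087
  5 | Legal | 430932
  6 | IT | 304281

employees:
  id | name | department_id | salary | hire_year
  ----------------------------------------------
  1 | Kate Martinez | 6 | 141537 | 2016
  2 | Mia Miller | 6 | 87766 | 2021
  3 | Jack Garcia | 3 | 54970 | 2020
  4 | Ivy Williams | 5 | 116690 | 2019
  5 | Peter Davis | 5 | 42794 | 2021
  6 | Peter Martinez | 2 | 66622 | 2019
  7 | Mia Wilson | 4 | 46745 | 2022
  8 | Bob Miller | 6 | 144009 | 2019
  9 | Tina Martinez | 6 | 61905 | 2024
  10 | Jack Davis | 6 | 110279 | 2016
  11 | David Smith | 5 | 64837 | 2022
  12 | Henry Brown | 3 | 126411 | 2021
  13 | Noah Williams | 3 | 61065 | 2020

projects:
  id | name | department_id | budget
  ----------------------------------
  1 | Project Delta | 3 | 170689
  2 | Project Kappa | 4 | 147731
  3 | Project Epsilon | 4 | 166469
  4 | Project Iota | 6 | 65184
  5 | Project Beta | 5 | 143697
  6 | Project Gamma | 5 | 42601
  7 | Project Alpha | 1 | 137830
SELECT hire_year, MAX(salary) AS max_salary FROM employees GROUP BY hire_year HAVING MAX(salary) < 114779

Execution result:
hire_year | max_salary
2020 | 61065
2022 | 64837
2024 | 61905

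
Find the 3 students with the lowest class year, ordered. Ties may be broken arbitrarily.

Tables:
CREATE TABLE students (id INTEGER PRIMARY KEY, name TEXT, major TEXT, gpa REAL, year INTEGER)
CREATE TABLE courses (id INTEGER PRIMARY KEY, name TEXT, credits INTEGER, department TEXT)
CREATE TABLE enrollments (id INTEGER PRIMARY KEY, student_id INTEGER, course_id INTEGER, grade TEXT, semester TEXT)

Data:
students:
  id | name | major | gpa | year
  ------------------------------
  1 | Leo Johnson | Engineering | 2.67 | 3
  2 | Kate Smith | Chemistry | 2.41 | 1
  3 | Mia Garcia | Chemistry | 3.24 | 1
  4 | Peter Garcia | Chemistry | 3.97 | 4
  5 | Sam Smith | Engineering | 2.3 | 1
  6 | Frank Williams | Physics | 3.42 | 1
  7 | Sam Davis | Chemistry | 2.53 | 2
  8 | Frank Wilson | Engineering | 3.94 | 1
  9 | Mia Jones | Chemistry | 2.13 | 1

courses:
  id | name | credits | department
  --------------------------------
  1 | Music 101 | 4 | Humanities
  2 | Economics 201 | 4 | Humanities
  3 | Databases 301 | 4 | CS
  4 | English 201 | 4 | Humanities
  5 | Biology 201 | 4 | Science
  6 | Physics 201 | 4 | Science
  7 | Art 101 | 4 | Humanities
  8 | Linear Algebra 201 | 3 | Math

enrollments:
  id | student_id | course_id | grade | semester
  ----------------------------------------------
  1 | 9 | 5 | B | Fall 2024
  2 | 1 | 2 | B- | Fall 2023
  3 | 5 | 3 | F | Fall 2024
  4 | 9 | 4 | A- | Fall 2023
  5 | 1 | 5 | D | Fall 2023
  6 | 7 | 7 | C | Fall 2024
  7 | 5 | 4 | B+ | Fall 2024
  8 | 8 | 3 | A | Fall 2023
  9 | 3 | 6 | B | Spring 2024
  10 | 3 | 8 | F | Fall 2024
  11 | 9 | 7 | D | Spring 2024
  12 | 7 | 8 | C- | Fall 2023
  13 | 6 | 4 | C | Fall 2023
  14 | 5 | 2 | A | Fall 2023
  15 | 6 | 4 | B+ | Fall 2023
SELECT name, year FROM students ORDER BY year ASC LIMIT 3

Execution result:
name | year
Kate Smith | 1
Mia Garcia | 1
Sam Smith | 1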